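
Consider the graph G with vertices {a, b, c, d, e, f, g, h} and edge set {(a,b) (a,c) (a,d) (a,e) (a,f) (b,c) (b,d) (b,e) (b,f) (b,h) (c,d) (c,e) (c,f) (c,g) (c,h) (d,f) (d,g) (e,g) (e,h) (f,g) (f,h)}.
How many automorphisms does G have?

Degrees alone do not determine every vertex (e.g. a and d both have degree 5), but their neighbour-degree multisets differ: N(a) has degrees [5, 5, 6, 6, 7] while N(d) has degrees [4, 5, 6, 6, 7]. Repeating this refinement separates all vertices, so the only automorphism is the identity.

1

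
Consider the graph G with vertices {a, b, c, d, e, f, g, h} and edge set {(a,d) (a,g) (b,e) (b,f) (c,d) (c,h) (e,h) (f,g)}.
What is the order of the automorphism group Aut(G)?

Every vertex has degree 2 and the graph is connected, so G is the 8-cycle C_8. C_8 has 8 rotations and 8 reflections, so Aut(C_8) ≅ D_8 of order 16.

16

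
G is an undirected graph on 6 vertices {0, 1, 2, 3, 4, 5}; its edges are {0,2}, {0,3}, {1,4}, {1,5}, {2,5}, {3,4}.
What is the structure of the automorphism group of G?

G is 2-regular and connected on 6 vertices, i.e. the cycle C_6. C_6 has 6 rotations and 6 reflections, so Aut(C_6) ≅ D_6 of order 12.

D_6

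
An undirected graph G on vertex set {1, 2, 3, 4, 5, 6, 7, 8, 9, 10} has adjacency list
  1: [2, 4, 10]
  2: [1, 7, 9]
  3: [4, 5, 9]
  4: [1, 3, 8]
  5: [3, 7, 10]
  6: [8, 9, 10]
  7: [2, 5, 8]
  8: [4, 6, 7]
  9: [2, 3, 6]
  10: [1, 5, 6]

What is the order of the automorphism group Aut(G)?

G is 3-regular on 10 vertices with no triangles and no 4-cycles (girth 5): this is the Petersen graph. Viewing the Petersen graph as the Kneser graph K(5,2) — vertices are 2-subsets of {1,…,5}, edges join disjoint pairs — its automorphisms are exactly the permutations of the 5-element set, so Aut ≅ S_5 of order 120.

120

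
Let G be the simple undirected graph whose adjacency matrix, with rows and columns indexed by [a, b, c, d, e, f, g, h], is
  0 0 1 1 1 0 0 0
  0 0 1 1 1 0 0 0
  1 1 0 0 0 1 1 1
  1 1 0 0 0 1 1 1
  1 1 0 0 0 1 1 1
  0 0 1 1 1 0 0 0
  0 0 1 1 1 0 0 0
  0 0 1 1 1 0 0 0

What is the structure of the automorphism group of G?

S_5 × S_3

The vertices split by degree into {c, d, e} (degree 5) and {a, b, f, g, h} (degree 3); every edge runs between the two parts, so G is the complete bipartite graph K_{3,5}. The parts have unequal sizes, so no automorphism swaps them; each part is permuted independently, giving S_5 × S_3 of order 5!·3! = 720.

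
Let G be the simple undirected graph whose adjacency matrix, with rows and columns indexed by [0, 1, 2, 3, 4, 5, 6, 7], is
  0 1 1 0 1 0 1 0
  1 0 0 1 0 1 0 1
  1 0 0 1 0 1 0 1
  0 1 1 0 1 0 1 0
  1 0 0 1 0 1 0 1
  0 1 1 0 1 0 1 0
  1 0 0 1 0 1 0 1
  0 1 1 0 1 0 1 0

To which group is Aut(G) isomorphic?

S_4 ≀ Z_2

G is 4-regular and bipartite with parts {0, 3, 5, 7} and {1, 2, 4, 6} (each part is independent and every cross-pair is an edge), so G = K_{4,4}. Aut(K_{4,4}) is the wreath product S_4 ≀ Z_2: permute within each part, then optionally swap the parts; |Aut| = 2·(4!)² = 1152.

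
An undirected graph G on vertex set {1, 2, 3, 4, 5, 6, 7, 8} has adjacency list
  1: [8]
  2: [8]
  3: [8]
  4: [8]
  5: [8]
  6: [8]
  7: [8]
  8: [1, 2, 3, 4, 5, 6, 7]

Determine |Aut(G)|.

Vertex 8 has degree 7 and every other vertex has degree 1, so G is the star K_{1,7} with centre 8. Any automorphism fixes the centre and permutes the 7 leaves freely, so Aut(G) ≅ S_7 of order 7! = 5040.

5040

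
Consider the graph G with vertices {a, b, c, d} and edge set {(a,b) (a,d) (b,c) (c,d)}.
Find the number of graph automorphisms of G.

G is 2-regular and bipartite on 2^2 = 4 vertices with girth 4; it is the hypercube graph Q_2. Aut(Q_2) consists of the signed permutations of the 2 coordinate axes: 2! permutations times 2^2 sign flips, so |Aut| = 2^2·2! = 8.

8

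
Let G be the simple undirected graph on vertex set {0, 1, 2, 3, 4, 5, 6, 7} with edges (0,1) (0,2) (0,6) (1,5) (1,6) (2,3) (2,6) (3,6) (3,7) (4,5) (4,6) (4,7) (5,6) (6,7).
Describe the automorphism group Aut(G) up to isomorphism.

D_7

Vertex 6 is the unique vertex of degree 7; the remaining 7 vertices each have degree 3 and induce a cycle, so G is the wheel on 8 vertices with hub 6. Every automorphism fixes the hub and acts on the rim 7-cycle, so Aut(G) ≅ Aut(C_7) = D_7 of order 14.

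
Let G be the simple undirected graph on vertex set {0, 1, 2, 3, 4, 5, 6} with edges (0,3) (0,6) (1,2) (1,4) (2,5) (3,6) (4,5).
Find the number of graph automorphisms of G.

G has two connected components, {1, 2, 4, 5} and {0, 3, 6}; each is 2-regular, so G = C_4 ⊔ C_3. The components are non-isomorphic (different sizes), so Aut(G) = Aut(C_3) × Aut(C_4) = D_3 × D_4 of order 6·8 = 48.

48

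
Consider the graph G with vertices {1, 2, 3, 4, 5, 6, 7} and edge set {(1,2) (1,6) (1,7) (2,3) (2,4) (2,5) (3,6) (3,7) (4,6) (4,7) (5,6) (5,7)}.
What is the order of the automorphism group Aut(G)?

144

The vertices split by degree into {2, 6, 7} (degree 4) and {1, 3, 4, 5} (degree 3); every edge runs between the two parts, so G is the complete bipartite graph K_{3,4}. The parts have unequal sizes, so no automorphism swaps them; each part is permuted independently, giving S_3 × S_4 of order 3!·4! = 144.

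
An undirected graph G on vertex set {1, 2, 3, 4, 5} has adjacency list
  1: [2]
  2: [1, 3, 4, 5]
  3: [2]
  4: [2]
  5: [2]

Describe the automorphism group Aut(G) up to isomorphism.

Vertex 2 has degree 4 and every other vertex has degree 1, so G is the star K_{1,4} with centre 2. Any automorphism fixes the centre and permutes the 4 leaves freely, so Aut(G) ≅ S_4 of order 4! = 24.

S_4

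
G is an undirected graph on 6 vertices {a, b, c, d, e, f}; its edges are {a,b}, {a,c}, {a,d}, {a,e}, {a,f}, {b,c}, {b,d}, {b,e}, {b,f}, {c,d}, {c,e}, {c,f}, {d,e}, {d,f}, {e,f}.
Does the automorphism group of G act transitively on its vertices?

All 6 vertices are pairwise adjacent: G = K_6. Every bijection on the vertex set is an automorphism of K_6; hence Aut(K_6) ≅ S_6, order 720. Under this action every vertex can be carried to every other, so G is vertex-transitive.

Yes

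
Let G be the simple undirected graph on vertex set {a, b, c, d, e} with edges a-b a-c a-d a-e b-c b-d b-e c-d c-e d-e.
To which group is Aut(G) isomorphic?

All 5 vertices are pairwise adjacent: G = K_5. Any permutation of the 5 vertices preserves K_5, so Aut(K_5) = S_5 of order 5! = 120.

S_5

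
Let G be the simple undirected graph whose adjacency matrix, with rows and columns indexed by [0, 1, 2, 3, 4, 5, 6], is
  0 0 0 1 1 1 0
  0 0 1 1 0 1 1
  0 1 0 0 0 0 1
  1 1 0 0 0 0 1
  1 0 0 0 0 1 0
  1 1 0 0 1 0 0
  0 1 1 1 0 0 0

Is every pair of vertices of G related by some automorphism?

Vertex 1 is the only vertex of degree 4, so every automorphism fixes it; G is not vertex-transitive.

No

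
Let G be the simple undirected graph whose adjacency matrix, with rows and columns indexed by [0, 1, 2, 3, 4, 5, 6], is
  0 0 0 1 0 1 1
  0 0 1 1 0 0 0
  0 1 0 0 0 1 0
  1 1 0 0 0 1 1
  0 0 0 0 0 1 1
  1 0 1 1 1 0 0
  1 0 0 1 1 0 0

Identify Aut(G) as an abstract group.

the trivial group

The degree sequence is [3, 2, 2, 4, 2, 4, 3]. Checking the degree-preserving permutations of the vertex set shows that none except the identity preserves every edge, so Aut(G) is trivial.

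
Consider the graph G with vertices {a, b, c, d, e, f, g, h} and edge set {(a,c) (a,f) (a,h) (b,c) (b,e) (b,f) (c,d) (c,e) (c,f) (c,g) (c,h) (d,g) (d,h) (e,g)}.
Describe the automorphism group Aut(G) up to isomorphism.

D_7

Vertex c is the unique vertex of degree 7; the remaining 7 vertices each have degree 3 and induce a cycle, so G is the wheel on 8 vertices with hub c. With the hub fixed, the remaining symmetry is that of the rim cycle C_7, giving the dihedral group D_7.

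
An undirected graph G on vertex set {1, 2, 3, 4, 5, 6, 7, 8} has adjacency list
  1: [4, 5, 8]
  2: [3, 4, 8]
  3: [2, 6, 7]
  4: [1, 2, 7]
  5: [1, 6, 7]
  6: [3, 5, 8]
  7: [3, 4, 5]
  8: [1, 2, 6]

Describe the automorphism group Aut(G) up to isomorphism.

G is 3-regular and bipartite on 2^3 = 8 vertices with girth 4; it is the hypercube graph Q_3. The symmetry group of the 3-cube is the hyperoctahedral group B_3 = Z_2 ≀ S_3, of order 2^3·3! = 48.

the hyperoctahedral group B_3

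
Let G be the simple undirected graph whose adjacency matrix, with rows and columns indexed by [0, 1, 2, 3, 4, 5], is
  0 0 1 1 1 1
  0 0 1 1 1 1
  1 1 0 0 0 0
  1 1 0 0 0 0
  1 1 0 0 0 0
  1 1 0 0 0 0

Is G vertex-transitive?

Automorphisms preserve degree, but G has vertices of degree 2 and vertices of degree 4; no automorphism maps one to the other, so G is not vertex-transitive.

No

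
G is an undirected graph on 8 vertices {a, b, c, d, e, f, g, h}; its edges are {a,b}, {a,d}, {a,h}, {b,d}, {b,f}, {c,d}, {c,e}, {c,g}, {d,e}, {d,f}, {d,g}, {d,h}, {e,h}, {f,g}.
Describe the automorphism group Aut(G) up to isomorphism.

Vertex d is the unique vertex of degree 7; the remaining 7 vertices each have degree 3 and induce a cycle, so G is the wheel on 8 vertices with hub d. With the hub fixed, the remaining symmetry is that of the rim cycle C_7, giving the dihedral group D_7.

the dihedral group of order 14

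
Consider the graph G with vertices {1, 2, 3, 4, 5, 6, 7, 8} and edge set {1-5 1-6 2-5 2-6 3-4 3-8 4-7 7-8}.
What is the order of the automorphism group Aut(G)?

128

G has two connected components, {3, 4, 7, 8} and {1, 2, 5, 6}; each is 2-regular, so G = C_4 ⊔ C_4. With two isomorphic components, Aut(G) = Aut(C_4) ≀ S_2 = (D_4 × D_4) ⋊ Z_2: permute each cycle by D_4, then optionally swap the two cycles. Order 2·(2·4)² = 128.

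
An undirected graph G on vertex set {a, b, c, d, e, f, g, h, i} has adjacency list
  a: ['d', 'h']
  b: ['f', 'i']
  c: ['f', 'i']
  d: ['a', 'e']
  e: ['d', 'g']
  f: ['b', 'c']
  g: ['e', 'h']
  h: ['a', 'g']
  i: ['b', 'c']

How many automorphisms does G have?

G has two connected components, {a, d, e, g, h} and {b, c, f, i}; each is 2-regular, so G = C_5 ⊔ C_4. The components are non-isomorphic (different sizes), so Aut(G) = Aut(C_4) × Aut(C_5) = D_4 × D_5 of order 8·10 = 80.

80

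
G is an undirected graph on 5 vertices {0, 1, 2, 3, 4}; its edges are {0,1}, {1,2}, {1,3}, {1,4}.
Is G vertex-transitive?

Vertex 1 is the only vertex of degree 4, so every automorphism fixes it; G is not vertex-transitive.

No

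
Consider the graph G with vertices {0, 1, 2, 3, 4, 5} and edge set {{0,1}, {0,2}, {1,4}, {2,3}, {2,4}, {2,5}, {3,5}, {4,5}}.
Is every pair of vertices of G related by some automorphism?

No

Vertex 2 is the only vertex of degree 4, so every automorphism fixes it; G is not vertex-transitive.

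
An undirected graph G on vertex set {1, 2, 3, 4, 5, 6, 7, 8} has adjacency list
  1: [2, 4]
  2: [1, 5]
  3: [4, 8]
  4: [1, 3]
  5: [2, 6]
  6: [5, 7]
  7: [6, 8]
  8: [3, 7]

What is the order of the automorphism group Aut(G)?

16

Every vertex has degree 2 and the graph is connected, so G is the 8-cycle C_8. C_8 has 8 rotations and 8 reflections, so Aut(C_8) ≅ D_8 of order 16.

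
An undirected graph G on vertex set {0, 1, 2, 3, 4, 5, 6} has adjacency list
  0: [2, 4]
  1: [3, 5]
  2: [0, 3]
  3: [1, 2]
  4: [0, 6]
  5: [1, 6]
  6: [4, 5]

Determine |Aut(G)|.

14

Every vertex has degree 2 and the graph is connected, so G is the 7-cycle C_7. C_7 has 7 rotations and 7 reflections, so Aut(C_7) ≅ D_7 of order 14.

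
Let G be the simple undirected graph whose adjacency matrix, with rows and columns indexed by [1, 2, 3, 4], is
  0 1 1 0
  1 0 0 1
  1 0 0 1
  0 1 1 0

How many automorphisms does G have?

8

G is 2-regular and bipartite on 2^2 = 4 vertices with girth 4; it is the hypercube graph Q_2. Aut(Q_2) consists of the signed permutations of the 2 coordinate axes: 2! permutations times 2^2 sign flips, so |Aut| = 2^2·2! = 8.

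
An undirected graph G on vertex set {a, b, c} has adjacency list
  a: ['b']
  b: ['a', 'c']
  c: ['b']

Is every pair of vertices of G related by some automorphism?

Vertex b is the only vertex of degree 2, so every automorphism fixes it; G is not vertex-transitive.

No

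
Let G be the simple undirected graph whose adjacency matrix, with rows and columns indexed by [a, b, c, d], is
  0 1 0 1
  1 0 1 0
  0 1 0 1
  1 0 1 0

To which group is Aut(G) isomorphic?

G is 2-regular and connected on 4 vertices, i.e. the cycle C_4. C_4 has 4 rotations and 4 reflections, so Aut(C_4) ≅ D_4 of order 8.

D_4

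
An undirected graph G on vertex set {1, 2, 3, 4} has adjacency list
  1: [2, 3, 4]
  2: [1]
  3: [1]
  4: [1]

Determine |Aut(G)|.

Vertex 1 has degree 3 and every other vertex has degree 1, so G is the star K_{1,3} with centre 1. Any automorphism fixes the centre and permutes the 3 leaves freely, so Aut(G) ≅ S_3 of order 3! = 6.

6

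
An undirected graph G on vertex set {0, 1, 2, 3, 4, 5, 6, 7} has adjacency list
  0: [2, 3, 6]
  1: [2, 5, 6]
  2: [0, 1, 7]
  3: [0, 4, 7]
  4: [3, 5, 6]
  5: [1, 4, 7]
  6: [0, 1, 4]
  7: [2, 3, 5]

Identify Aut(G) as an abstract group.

Z_2^3 ⋊ S_3

G is 3-regular and bipartite on 2^3 = 8 vertices with girth 4; it is the hypercube graph Q_3. The symmetry group of the 3-cube is the hyperoctahedral group B_3 = Z_2 ≀ S_3, of order 2^3·3! = 48.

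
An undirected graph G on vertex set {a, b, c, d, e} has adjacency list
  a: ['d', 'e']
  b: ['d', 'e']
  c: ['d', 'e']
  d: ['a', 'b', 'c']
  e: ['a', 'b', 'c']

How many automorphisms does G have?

12

The vertices split by degree into {d, e} (degree 3) and {a, b, c} (degree 2); every edge runs between the two parts, so G is the complete bipartite graph K_{2,3}. Automorphisms preserve the bipartition setwise (since the parts differ in size) and act as S_3 × S_2 within it; |Aut| = 12.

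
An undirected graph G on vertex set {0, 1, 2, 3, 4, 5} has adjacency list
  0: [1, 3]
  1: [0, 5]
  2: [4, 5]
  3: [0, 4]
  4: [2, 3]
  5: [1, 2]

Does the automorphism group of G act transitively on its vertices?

Yes

Every vertex has degree 2 and the graph is connected, so G is the 6-cycle C_6. The automorphisms of the 6-cycle are exactly the symmetries of a regular 6-gon: the dihedral group D_6, |D_6| = 12. This group acts transitively on the 6 vertices.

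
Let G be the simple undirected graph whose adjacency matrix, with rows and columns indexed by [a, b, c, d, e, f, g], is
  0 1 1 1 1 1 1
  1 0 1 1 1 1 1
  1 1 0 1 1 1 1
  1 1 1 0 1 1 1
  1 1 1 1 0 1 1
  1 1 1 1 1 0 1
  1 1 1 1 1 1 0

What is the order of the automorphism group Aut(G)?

5040

All 7 vertices are pairwise adjacent: G = K_7. Every bijection on the vertex set is an automorphism of K_7; hence Aut(K_7) ≅ S_7, order 5040.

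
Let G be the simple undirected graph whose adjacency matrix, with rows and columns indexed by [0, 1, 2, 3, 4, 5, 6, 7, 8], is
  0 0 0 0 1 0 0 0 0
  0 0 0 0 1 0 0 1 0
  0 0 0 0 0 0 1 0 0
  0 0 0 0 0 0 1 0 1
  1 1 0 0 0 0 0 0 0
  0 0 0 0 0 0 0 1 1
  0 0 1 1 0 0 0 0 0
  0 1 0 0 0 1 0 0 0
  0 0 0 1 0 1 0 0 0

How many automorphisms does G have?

2

The degree sequence is [1, 2, 1, 2, 2, 2, 2, 2, 2]; the two degree-1 vertices 0 and 2 are the ends of a path, so G = P_9. The only nontrivial automorphism of a path is the end-to-end reflection, so Aut(G) ≅ Z_2.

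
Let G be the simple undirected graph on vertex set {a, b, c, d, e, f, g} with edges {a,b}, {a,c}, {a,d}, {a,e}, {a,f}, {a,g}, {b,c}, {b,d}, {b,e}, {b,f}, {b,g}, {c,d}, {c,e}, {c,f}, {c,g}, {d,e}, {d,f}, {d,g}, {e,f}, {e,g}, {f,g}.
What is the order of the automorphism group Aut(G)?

All 7 vertices are pairwise adjacent: G = K_7. Every bijection on the vertex set is an automorphism of K_7; hence Aut(K_7) ≅ S_7, order 5040.

5040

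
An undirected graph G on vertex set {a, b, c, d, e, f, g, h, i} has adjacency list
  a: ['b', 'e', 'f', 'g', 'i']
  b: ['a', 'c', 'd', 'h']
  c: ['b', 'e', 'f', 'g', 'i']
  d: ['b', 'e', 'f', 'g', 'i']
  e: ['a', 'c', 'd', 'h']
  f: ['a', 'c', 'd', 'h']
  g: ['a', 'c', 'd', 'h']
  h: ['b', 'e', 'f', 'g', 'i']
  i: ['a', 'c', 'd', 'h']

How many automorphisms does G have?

2880

The vertices split by degree into {a, c, d, h} (degree 5) and {b, e, f, g, i} (degree 4); every edge runs between the two parts, so G is the complete bipartite graph K_{4,5}. The parts have unequal sizes, so no automorphism swaps them; each part is permuted independently, giving S_5 × S_4 of order 5!·4! = 2880.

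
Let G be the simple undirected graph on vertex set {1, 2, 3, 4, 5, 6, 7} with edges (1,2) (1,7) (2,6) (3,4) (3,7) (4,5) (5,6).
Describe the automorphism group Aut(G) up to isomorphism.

D_7

G is 2-regular and connected on 7 vertices, i.e. the cycle C_7. The automorphisms of the 7-cycle are exactly the symmetries of a regular 7-gon: the dihedral group D_7, |D_7| = 14.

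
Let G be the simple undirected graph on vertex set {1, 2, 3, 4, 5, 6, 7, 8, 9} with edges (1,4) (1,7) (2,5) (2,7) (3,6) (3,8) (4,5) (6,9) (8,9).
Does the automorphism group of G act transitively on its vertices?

G has two connected components, {1, 2, 4, 5, 7} and {3, 6, 8, 9}; each is 2-regular, so G = C_5 ⊔ C_4. The orbit of 1 under Aut(G) is {1, 2, 4, 5, 7}, which does not contain 3, so G is not vertex-transitive.

No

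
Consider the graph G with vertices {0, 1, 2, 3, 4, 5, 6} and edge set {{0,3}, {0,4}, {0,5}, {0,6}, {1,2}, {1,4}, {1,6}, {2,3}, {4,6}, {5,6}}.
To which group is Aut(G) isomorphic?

Degrees alone do not determine every vertex (e.g. 0 and 6 both have degree 4), but their neighbour-degree multisets differ: N(0) has degrees [2, 2, 3, 4] while N(6) has degrees [2, 3, 3, 4]. Repeating this refinement separates all vertices, so the only automorphism is the identity.

1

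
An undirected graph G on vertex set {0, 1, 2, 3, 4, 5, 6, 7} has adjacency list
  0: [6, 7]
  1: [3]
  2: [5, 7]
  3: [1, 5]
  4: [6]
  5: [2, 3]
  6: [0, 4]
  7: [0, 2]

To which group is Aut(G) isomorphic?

The degree sequence is [2, 1, 2, 2, 1, 2, 2, 2]; the two degree-1 vertices 1 and 4 are the ends of a path, so G = P_8. The only nontrivial automorphism of a path is the end-to-end reflection, so Aut(G) ≅ Z_2.

C_2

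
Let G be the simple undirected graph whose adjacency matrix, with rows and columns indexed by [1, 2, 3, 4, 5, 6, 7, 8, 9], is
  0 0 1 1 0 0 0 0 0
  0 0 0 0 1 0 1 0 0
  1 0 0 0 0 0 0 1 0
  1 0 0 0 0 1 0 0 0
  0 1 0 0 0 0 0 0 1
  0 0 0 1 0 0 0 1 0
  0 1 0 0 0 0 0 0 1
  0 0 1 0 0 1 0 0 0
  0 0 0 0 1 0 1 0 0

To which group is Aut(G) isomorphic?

D_4 × D_5

G has two connected components, {1, 3, 4, 6, 8} and {2, 5, 7, 9}; each is 2-regular, so G = C_5 ⊔ C_4. No automorphism exchanges components of different sizes, hence Aut(G) is the direct product D_4 × D_5, order 80.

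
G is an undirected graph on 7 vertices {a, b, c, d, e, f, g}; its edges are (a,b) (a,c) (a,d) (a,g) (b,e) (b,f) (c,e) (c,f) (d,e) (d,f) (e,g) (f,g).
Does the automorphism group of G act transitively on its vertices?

No

Automorphisms preserve degree, but G has vertices of degree 3 and vertices of degree 4; no automorphism maps one to the other, so G is not vertex-transitive.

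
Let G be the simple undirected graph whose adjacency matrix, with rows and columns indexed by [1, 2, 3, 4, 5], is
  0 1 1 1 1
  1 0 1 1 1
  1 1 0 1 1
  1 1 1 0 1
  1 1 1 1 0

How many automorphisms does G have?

120

All 5 vertices are pairwise adjacent: G = K_5. Every bijection on the vertex set is an automorphism of K_5; hence Aut(K_5) ≅ S_5, order 120.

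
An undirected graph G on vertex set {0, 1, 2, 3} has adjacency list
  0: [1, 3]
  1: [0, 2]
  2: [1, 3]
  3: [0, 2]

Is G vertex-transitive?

Yes

Every vertex has degree 2 and the graph is connected, so G is the 4-cycle C_4. C_4 has 4 rotations and 4 reflections, so Aut(C_4) ≅ D_4 of order 8. Under this action every vertex can be carried to every other, so G is vertex-transitive.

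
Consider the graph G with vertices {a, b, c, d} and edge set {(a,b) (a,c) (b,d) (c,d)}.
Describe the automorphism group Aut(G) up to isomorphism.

D_4

G is 2-regular and bipartite on 2^2 = 4 vertices with girth 4; it is the hypercube graph Q_2. Aut(Q_2) consists of the signed permutations of the 2 coordinate axes: 2! permutations times 2^2 sign flips, so |Aut| = 2^2·2! = 8.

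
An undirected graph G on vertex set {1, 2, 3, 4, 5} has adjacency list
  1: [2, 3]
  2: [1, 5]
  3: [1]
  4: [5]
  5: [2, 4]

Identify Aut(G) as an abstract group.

C_2

The degree sequence is [2, 2, 1, 1, 2]; the two degree-1 vertices 3 and 4 are the ends of a path, so G = P_5. A path has exactly one nontrivial symmetry — reversal — giving Aut(G) of order 2.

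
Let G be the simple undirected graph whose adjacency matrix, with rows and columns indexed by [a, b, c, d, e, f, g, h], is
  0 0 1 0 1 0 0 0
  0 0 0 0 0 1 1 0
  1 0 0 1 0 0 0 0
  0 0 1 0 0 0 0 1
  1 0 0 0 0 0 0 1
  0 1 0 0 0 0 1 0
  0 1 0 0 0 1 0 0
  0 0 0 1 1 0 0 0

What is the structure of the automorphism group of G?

D_3 × D_5

G has two connected components, {a, c, d, e, h} and {b, f, g}; each is 2-regular, so G = C_5 ⊔ C_3. No automorphism exchanges components of different sizes, hence Aut(G) is the direct product D_3 × D_5, order 60.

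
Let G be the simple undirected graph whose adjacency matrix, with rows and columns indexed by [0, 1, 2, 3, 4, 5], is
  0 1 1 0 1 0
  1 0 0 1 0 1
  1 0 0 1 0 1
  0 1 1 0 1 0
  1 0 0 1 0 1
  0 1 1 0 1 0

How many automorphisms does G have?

72

G is 3-regular and bipartite with parts {0, 3, 5} and {1, 2, 4} (each part is independent and every cross-pair is an edge), so G = K_{3,3}. Aut(K_{3,3}) is the wreath product S_3 ≀ Z_2: permute within each part, then optionally swap the parts; |Aut| = 2·(3!)² = 72.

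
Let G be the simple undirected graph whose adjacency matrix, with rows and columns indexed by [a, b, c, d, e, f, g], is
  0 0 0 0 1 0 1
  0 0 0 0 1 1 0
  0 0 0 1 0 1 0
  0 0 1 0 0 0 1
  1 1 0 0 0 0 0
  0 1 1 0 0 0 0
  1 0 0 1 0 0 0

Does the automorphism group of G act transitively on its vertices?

G is 2-regular and connected on 7 vertices, i.e. the cycle C_7. C_7 has 7 rotations and 7 reflections, so Aut(C_7) ≅ D_7 of order 14. This group acts transitively on the 7 vertices.

Yes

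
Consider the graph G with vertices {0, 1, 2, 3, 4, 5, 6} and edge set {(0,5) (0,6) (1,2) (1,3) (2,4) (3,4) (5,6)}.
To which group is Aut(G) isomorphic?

D_4 × D_3

G has two connected components, {1, 2, 3, 4} and {0, 5, 6}; each is 2-regular, so G = C_4 ⊔ C_3. No automorphism exchanges components of different sizes, hence Aut(G) is the direct product D_4 × D_3, order 48.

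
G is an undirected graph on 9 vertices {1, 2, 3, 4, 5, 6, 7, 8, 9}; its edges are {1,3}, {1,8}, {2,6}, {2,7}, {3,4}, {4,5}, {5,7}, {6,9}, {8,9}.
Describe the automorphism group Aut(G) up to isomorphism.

G is 2-regular and connected on 9 vertices, i.e. the cycle C_9. The automorphisms of the 9-cycle are exactly the symmetries of a regular 9-gon: the dihedral group D_9, |D_9| = 18.

the dihedral group of order 18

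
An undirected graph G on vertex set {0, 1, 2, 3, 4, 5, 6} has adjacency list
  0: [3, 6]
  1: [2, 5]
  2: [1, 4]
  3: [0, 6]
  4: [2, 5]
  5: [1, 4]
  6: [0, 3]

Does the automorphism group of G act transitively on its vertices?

G has two connected components, {1, 2, 4, 5} and {0, 3, 6}; each is 2-regular, so G = C_4 ⊔ C_3. The orbit of 0 under Aut(G) is {0, 3, 6}, which does not contain 1, so G is not vertex-transitive.

No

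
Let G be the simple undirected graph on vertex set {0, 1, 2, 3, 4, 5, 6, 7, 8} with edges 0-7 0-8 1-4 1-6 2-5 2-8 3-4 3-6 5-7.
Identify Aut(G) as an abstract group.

D_4 × D_5

G has two connected components, {0, 2, 5, 7, 8} and {1, 3, 4, 6}; each is 2-regular, so G = C_5 ⊔ C_4. No automorphism exchanges components of different sizes, hence Aut(G) is the direct product D_4 × D_5, order 80.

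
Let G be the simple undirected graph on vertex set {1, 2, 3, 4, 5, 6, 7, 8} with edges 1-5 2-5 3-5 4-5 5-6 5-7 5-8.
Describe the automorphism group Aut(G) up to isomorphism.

Vertex 5 has degree 7 and every other vertex has degree 1, so G is the star K_{1,7} with centre 5. The 7 leaves are pairwise interchangeable while the centre is fixed, giving Aut(G) = S_7.

S_7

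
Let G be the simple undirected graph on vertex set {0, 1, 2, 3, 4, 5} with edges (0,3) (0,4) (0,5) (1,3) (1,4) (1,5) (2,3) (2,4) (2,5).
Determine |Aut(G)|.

G is 3-regular and bipartite with parts {0, 1, 2} and {3, 4, 5} (each part is independent and every cross-pair is an edge), so G = K_{3,3}. Each part can be permuted independently (S_3 × S_3) and the two equal-size parts can also be swapped, giving (S_3 × S_3) ⋊ Z_2 of order 2·(3!)² = 72.

72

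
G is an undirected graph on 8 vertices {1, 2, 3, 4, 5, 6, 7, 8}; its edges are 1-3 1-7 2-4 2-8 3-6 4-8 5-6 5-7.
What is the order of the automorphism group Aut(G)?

60

G has two connected components, {1, 3, 5, 6, 7} and {2, 4, 8}; each is 2-regular, so G = C_5 ⊔ C_3. No automorphism exchanges components of different sizes, hence Aut(G) is the direct product D_3 × D_5, order 60.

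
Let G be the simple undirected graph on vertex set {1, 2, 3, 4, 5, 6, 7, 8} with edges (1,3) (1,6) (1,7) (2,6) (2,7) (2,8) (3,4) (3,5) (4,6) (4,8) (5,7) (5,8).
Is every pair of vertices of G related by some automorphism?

Yes

G is 3-regular and bipartite on 2^3 = 8 vertices with girth 4; it is the hypercube graph Q_3. Aut(Q_3) consists of the signed permutations of the 3 coordinate axes: 3! permutations times 2^3 sign flips, so |Aut| = 2^3·3! = 48. Under this action every vertex can be carried to every other, so G is vertex-transitive.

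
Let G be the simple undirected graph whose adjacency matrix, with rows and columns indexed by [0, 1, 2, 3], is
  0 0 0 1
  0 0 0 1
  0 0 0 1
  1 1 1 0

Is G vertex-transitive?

Vertex 3 is the only vertex of degree 3, so every automorphism fixes it; G is not vertex-transitive.

No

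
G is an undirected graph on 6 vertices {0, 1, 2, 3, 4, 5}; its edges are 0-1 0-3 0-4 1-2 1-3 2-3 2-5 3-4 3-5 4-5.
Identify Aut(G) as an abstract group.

D_5

Vertex 3 is the unique vertex of degree 5; the remaining 5 vertices each have degree 3 and induce a cycle, so G is the wheel on 6 vertices with hub 3. Every automorphism fixes the hub and acts on the rim 5-cycle, so Aut(G) ≅ Aut(C_5) = D_5 of order 10.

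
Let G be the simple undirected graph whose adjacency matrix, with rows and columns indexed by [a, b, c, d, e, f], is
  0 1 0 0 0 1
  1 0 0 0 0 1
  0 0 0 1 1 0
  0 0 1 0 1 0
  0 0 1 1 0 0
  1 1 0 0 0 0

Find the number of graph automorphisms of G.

72

G has two connected components, {c, d, e} and {a, b, f}; each is 2-regular, so G = C_3 ⊔ C_3. Aut of a disjoint union of two copies of C_3 is the wreath product D_3 ≀ Z_2, of order 2·6² = 72.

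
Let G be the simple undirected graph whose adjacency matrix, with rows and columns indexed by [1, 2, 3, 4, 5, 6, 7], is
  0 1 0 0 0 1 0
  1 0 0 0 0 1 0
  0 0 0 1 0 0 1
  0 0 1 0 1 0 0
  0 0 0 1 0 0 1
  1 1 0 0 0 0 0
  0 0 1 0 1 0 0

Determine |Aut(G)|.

48

G has two connected components, {3, 4, 5, 7} and {1, 2, 6}; each is 2-regular, so G = C_4 ⊔ C_3. The components are non-isomorphic (different sizes), so Aut(G) = Aut(C_3) × Aut(C_4) = D_3 × D_4 of order 6·8 = 48.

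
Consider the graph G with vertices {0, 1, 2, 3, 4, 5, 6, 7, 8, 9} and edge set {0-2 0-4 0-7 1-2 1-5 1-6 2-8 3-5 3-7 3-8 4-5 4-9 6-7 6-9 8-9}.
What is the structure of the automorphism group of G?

S_5

G is 3-regular on 10 vertices with no triangles and no 4-cycles (girth 5): this is the Petersen graph. Viewing the Petersen graph as the Kneser graph K(5,2) — vertices are 2-subsets of {1,…,5}, edges join disjoint pairs — its automorphisms are exactly the permutations of the 5-element set, so Aut ≅ S_5 of order 120.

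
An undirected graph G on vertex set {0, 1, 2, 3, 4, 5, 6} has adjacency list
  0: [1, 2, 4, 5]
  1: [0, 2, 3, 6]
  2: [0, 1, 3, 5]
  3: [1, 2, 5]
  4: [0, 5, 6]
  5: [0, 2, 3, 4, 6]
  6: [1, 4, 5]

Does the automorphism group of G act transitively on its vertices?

Vertex 5 is the only vertex of degree 5, so every automorphism fixes it; G is not vertex-transitive.

No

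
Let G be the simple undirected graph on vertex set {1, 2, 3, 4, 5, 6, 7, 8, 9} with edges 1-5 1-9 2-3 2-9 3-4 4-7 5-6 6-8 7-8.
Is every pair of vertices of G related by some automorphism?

Yes

G is 2-regular and connected on 9 vertices, i.e. the cycle C_9. The automorphisms of the 9-cycle are exactly the symmetries of a regular 9-gon: the dihedral group D_9, |D_9| = 18. This group acts transitively on the 9 vertices.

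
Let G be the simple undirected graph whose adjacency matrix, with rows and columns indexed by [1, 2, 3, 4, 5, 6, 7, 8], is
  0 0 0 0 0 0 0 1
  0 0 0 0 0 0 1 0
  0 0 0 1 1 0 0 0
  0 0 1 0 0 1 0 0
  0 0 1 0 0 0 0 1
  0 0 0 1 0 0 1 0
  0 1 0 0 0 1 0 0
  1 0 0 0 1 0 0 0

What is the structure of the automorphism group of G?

The degree sequence is [1, 1, 2, 2, 2, 2, 2, 2]; the two degree-1 vertices 1 and 2 are the ends of a path, so G = P_8. A path has exactly one nontrivial symmetry — reversal — giving Aut(G) of order 2.

C_2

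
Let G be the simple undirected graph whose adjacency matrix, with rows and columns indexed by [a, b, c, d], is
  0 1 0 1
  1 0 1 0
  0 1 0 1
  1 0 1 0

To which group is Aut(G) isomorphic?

Z_2^2 ⋊ S_2

G is 2-regular and bipartite on 2^2 = 4 vertices with girth 4; it is the hypercube graph Q_2. Aut(Q_2) consists of the signed permutations of the 2 coordinate axes: 2! permutations times 2^2 sign flips, so |Aut| = 2^2·2! = 8.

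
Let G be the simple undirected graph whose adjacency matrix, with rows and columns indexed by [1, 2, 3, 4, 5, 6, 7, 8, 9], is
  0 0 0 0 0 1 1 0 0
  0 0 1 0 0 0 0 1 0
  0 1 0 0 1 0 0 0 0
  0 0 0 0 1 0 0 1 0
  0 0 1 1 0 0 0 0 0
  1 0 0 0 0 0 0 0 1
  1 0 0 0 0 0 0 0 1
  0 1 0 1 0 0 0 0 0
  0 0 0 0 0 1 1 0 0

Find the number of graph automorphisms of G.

G has two connected components, {2, 3, 4, 5, 8} and {1, 6, 7, 9}; each is 2-regular, so G = C_5 ⊔ C_4. The components are non-isomorphic (different sizes), so Aut(G) = Aut(C_4) × Aut(C_5) = D_4 × D_5 of order 8·10 = 80.

80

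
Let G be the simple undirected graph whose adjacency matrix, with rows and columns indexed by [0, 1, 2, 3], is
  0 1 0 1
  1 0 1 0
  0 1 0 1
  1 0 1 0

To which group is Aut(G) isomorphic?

the dihedral group of order 8

G is 2-regular and bipartite on 2^2 = 4 vertices with girth 4; it is the hypercube graph Q_2. The symmetry group of the 2-cube is the hyperoctahedral group B_2 = Z_2 ≀ S_2, of order 2^2·2! = 8.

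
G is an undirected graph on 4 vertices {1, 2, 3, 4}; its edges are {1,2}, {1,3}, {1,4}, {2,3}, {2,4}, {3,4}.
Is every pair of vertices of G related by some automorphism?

Yes

Every vertex has degree 3, so G is the complete graph K_4. Every bijection on the vertex set is an automorphism of K_4; hence Aut(K_4) ≅ S_4, order 24. This group acts transitively on the 4 vertices.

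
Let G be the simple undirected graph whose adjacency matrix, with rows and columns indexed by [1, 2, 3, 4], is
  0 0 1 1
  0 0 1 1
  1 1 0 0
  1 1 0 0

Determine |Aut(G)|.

G is 2-regular and bipartite on 2^2 = 4 vertices with girth 4; it is the hypercube graph Q_2. The symmetry group of the 2-cube is the hyperoctahedral group B_2 = Z_2 ≀ S_2, of order 2^2·2! = 8.

8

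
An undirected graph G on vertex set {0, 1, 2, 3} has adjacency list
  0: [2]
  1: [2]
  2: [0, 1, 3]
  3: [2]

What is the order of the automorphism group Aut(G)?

Vertex 2 has degree 3 and every other vertex has degree 1, so G is the star K_{1,3} with centre 2. The 3 leaves are pairwise interchangeable while the centre is fixed, giving Aut(G) = S_3.

6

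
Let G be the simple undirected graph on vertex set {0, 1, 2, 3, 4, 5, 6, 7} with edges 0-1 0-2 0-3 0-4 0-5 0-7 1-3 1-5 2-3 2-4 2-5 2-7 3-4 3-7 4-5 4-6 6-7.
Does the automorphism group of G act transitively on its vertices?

No

Vertex 0 is the only vertex of degree 6, so every automorphism fixes it; G is not vertex-transitive.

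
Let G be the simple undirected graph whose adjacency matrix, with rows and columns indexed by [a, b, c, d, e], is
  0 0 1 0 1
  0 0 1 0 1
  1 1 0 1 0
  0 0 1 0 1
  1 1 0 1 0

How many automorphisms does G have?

12

The vertices split by degree into {c, e} (degree 3) and {a, b, d} (degree 2); every edge runs between the two parts, so G is the complete bipartite graph K_{2,3}. Automorphisms preserve the bipartition setwise (since the parts differ in size) and act as S_2 × S_3 within it; |Aut| = 12.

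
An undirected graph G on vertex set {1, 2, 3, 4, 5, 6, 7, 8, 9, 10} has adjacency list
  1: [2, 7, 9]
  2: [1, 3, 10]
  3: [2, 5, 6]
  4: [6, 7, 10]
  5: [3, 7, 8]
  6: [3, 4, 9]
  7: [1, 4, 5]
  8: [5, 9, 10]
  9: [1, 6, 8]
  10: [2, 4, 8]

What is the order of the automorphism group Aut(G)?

G is 3-regular on 10 vertices with no triangles and no 4-cycles (girth 5): this is the Petersen graph. It is a classical fact that the Petersen graph has automorphism group S_5 (order 120), arising from its description as the Kneser graph K(5,2).

120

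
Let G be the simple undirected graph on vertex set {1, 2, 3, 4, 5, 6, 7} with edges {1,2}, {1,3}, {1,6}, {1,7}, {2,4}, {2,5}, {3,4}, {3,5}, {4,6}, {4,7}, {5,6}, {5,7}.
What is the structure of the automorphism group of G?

The vertices split by degree into {1, 4, 5} (degree 4) and {2, 3, 6, 7} (degree 3); every edge runs between the two parts, so G is the complete bipartite graph K_{3,4}. Automorphisms preserve the bipartition setwise (since the parts differ in size) and act as S_3 × S_4 within it; |Aut| = 144.

S_3 × S_4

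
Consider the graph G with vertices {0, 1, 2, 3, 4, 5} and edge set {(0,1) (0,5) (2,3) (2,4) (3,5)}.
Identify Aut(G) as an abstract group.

the cyclic group of order 2

The degree sequence is [2, 1, 2, 2, 1, 2]; the two degree-1 vertices 1 and 4 are the ends of a path, so G = P_6. The only nontrivial automorphism of a path is the end-to-end reflection, so Aut(G) ≅ Z_2.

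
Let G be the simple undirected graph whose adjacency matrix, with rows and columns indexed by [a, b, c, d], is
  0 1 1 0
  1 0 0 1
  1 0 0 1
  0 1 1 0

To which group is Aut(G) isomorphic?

S_2 ≀ Z_2

G is 2-regular and bipartite with parts {a, d} and {b, c} (each part is independent and every cross-pair is an edge), so G = K_{2,2}. Aut(K_{2,2}) is the wreath product S_2 ≀ Z_2: permute within each part, then optionally swap the parts; |Aut| = 2·(2!)² = 8.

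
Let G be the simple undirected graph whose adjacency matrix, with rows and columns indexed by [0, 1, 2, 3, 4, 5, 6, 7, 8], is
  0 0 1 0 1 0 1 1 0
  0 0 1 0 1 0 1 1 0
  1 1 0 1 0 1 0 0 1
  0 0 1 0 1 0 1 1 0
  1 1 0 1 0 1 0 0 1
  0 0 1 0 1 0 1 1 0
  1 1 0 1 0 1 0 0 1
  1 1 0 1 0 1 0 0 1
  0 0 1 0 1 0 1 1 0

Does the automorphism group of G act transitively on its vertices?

No

Automorphisms preserve degree, but G has vertices of degree 4 and vertices of degree 5; no automorphism maps one to the other, so G is not vertex-transitive.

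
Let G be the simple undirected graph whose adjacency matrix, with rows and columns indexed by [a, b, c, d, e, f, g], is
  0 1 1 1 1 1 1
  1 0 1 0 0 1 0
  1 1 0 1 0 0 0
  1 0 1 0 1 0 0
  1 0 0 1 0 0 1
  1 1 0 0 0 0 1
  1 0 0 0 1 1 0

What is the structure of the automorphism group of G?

Vertex a is the unique vertex of degree 6; the remaining 6 vertices each have degree 3 and induce a cycle, so G is the wheel on 7 vertices with hub a. With the hub fixed, the remaining symmetry is that of the rim cycle C_6, giving the dihedral group D_6.

D_6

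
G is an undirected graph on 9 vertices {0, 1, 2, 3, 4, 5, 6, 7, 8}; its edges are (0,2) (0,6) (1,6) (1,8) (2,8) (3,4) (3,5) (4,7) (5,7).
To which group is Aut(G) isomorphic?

D_4 × D_5

G has two connected components, {0, 1, 2, 6, 8} and {3, 4, 5, 7}; each is 2-regular, so G = C_5 ⊔ C_4. No automorphism exchanges components of different sizes, hence Aut(G) is the direct product D_4 × D_5, order 80.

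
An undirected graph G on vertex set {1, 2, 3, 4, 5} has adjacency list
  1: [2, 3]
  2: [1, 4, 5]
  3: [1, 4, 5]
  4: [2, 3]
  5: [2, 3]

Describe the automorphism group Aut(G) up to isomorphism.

The vertices split by degree into {2, 3} (degree 3) and {1, 4, 5} (degree 2); every edge runs between the two parts, so G is the complete bipartite graph K_{2,3}. The parts have unequal sizes, so no automorphism swaps them; each part is permuted independently, giving S_2 × S_3 of order 2!·3! = 12.

S_2 × S_3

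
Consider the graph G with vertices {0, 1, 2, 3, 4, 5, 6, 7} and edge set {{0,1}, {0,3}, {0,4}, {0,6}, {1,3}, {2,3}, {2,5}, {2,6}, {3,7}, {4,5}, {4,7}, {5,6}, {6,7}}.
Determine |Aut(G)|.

The degree sequence is [4, 2, 3, 4, 3, 3, 4, 3]. Checking the degree-preserving permutations of the vertex set shows that none except the identity preserves every edge, so Aut(G) is trivial.

1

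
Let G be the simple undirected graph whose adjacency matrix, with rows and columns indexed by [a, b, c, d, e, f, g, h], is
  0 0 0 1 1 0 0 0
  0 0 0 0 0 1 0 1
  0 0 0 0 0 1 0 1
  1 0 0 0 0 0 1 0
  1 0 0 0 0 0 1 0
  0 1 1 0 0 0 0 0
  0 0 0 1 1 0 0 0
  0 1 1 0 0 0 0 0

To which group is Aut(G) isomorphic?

G has two connected components, {a, d, e, g} and {b, c, f, h}; each is 2-regular, so G = C_4 ⊔ C_4. Aut of a disjoint union of two copies of C_4 is the wreath product D_4 ≀ Z_2, of order 2·8² = 128.

D_4 ≀ Z_2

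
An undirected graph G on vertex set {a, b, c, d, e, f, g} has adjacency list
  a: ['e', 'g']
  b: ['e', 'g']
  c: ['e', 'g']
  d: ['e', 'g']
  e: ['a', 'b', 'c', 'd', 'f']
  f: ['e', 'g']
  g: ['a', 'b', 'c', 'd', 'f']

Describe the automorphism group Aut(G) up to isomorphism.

S_5 × S_2

The vertices split by degree into {e, g} (degree 5) and {a, b, c, d, f} (degree 2); every edge runs between the two parts, so G is the complete bipartite graph K_{2,5}. Automorphisms preserve the bipartition setwise (since the parts differ in size) and act as S_5 × S_2 within it; |Aut| = 240.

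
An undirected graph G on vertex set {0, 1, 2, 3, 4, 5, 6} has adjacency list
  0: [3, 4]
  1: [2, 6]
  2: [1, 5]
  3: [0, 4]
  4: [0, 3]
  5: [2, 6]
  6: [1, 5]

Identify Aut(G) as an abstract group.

D_4 × D_3

G has two connected components, {1, 2, 5, 6} and {0, 3, 4}; each is 2-regular, so G = C_4 ⊔ C_3. The components are non-isomorphic (different sizes), so Aut(G) = Aut(C_4) × Aut(C_3) = D_4 × D_3 of order 8·6 = 48.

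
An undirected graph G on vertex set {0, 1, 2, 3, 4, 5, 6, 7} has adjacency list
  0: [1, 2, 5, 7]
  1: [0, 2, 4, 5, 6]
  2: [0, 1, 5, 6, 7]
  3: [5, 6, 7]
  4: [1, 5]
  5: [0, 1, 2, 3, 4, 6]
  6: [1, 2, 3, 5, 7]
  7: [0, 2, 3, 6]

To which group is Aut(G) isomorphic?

Degrees alone do not determine every vertex (e.g. 0 and 7 both have degree 4), but their neighbour-degree multisets differ: N(0) has degrees [4, 5, 5, 6] while N(7) has degrees [3, 4, 5, 5]. Repeating this refinement separates all vertices, so the only automorphism is the identity.

{e}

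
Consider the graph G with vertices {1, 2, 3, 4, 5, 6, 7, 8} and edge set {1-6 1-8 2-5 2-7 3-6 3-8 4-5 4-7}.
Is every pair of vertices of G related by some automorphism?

Yes

G has two connected components, {2, 4, 5, 7} and {1, 3, 6, 8}; each is 2-regular, so G = C_4 ⊔ C_4. With two isomorphic components, Aut(G) = Aut(C_4) ≀ S_2 = (D_4 × D_4) ⋊ Z_2: permute each cycle by D_4, then optionally swap the two cycles. Order 2·(2·4)² = 128. This group acts transitively on the 8 vertices.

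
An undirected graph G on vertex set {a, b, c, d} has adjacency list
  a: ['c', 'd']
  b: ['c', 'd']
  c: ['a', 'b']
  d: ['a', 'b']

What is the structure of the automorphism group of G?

G is 2-regular and bipartite on 2^2 = 4 vertices with girth 4; it is the hypercube graph Q_2. The symmetry group of the 2-cube is the hyperoctahedral group B_2 = Z_2 ≀ S_2, of order 2^2·2! = 8.

the dihedral group of order 8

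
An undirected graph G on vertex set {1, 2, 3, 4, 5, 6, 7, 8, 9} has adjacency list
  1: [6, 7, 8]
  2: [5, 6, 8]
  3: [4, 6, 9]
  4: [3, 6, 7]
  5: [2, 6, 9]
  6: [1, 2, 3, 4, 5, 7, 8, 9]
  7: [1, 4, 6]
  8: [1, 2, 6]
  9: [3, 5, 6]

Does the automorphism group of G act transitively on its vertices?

Vertex 6 is the only vertex of degree 8, so every automorphism fixes it; G is not vertex-transitive.

No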